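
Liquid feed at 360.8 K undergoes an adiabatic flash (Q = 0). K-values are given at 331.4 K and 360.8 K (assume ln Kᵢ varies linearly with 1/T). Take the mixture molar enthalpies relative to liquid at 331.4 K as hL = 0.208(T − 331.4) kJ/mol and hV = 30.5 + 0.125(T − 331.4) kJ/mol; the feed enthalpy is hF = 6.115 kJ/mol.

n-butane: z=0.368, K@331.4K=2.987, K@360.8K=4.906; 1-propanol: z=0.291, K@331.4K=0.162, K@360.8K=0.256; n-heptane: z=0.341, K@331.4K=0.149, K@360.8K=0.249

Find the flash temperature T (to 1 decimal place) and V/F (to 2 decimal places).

Adiabatic flash: solve Rachford–Rice at each trial T, then check hF = ψ·hV(T) + (1−ψ)·hL(T).
  T = 331.4 K: K = (2.987, 0.162, 0.149), RR gives ψ = 0.117, H_out = 3.581 kJ/mol
  T = 360.8 K: K = (4.906, 0.256, 0.249), RR gives ψ = 0.330, H_out = 15.384 kJ/mol
  T = 346.1 K: K = (3.869, 0.206, 0.195), RR gives ψ = 0.240, H_out = 10.071 kJ/mol
  T = 338.8 K: K = (3.412, 0.183, 0.171), RR gives ψ = 0.185, H_out = 7.064 kJ/mol
  T = 335.1 K: K = (3.195, 0.172, 0.160), RR gives ψ = 0.153, H_out = 5.390 kJ/mol
  T = 337.0 K: K = (3.305, 0.178, 0.165), RR gives ψ = 0.170, H_out = 6.265 kJ/mol
Linear interpolation between T = 335.1 (H_out = 5.390) and T = 337.0 (H_out = 6.265) on hF = 6.115 gives T ≈ 336.7 K, at which ψ = 0.17.

T = 336.7 K, V/F = 0.17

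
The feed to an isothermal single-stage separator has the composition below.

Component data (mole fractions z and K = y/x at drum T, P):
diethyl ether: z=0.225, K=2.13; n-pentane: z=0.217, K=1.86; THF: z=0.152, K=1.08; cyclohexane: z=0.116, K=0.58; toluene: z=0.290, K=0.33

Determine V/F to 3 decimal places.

V/F = 0.403

Material balance + equilibrium reduce to Σ zᵢ(Kᵢ−1)/(1+V/F(Kᵢ−1)) = 0.
Check two-phase: ΣzᵢKᵢ = 1.210 > 1 and Σzᵢ/Kᵢ = 1.442 > 1, so g(0) = 0.210 > 0 and g(1) = -0.442 < 0.
Newton–Raphson from V/F = 0.5:
  V/F = 0.500: g = -0.0492, g' = -0.524 → V/F = 0.406
  V/F = 0.406: g = -0.0013, g' = -0.499 → V/F = 0.404
Converged at V/F = 0.403.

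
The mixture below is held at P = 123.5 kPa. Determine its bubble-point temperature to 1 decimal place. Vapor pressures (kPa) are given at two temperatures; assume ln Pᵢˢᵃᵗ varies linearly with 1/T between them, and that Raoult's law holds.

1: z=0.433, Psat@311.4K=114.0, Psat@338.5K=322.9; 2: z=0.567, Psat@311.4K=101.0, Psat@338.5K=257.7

Bubble-point temperature: ΣzᵢPᵢˢᵃᵗ(T) = P. Interpolate ln Pᵢˢᵃᵗ = aᵢ + bᵢ/T.
  T = 311.4 K: ΣzᵢPᵢˢᵃᵗ = 106.63 kPa
  T = 338.5 K: ΣzᵢPᵢˢᵃᵗ = 285.93 kPa
  T = 324.9 K: ΣzᵢPᵢˢᵃᵗ = 177.85 kPa
  T = 318.1 K: ΣzᵢPᵢˢᵃᵗ = 138.19 kPa
  T = 314.8 K: ΣzᵢPᵢˢᵃᵗ = 121.79 kPa
  T = 316.5 K: ΣzᵢPᵢˢᵃᵗ = 130.02 kPa
Interpolating between 314.8 K and 316.5 K gives T ≈ 315.2 K.

T = 315.2 K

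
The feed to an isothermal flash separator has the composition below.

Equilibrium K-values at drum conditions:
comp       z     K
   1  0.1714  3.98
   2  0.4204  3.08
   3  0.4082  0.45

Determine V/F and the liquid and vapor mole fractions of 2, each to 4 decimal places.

Rachford–Rice: g(V/F) = Σ zᵢ(Kᵢ−1)/(1+V/F(Kᵢ−1)) = 0.
g(0) = ΣzᵢKᵢ − 1 = 1.1607 and g(1) = 1 − Σzᵢ/Kᵢ = -0.0867, so a root lies in (0, 1).
Newton–Raphson from V/F = 0.37:
  V/F = 0.3700: g = 0.45519, g' = -1.1197 → V/F = 0.7765
  V/F = 0.7765: g = 0.09662, g' = -0.7807 → V/F = 0.9003
  V/F = 0.9003: g = -0.00161, g' = -0.8171 → V/F = 0.8983
Converged at V/F = 0.8983.
Compositions from xᵢ = zᵢ/(1+V/F(Kᵢ−1)), yᵢ = Kᵢxᵢ:
  1: x = 0.0466, y = 0.1855
  2: x = 0.1466, y = 0.4514
  3: x = 0.8068, y = 0.3631

V/F = 0.8983, x_2 = 0.1466, y_2 = 0.4514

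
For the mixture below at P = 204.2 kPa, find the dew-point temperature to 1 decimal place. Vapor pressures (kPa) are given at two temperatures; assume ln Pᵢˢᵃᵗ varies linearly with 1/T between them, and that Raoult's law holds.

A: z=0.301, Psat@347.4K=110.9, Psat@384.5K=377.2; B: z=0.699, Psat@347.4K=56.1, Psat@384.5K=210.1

T = 379.2 K

Dew-point temperature: Σzᵢ·P/Pᵢˢᵃᵗ(T) = 1. Interpolate ln Pᵢˢᵃᵗ = aᵢ + bᵢ/T.
  T = 347.4 K: ΣzᵢP/Pᵢˢᵃᵗ = 3.0985
  T = 384.5 K: ΣzᵢP/Pᵢˢᵃᵗ = 0.8423
  T = 365.9 K: ΣzᵢP/Pᵢˢᵃᵗ = 1.5655
  T = 375.2 K: ΣzᵢP/Pᵢˢᵃᵗ = 1.1395
  T = 379.9 K: ΣzᵢP/Pᵢˢᵃᵗ = 0.9763
  T = 377.5 K: ΣzᵢP/Pᵢˢᵃᵗ = 1.0560
Interpolating between 377.5 K and 379.9 K gives T ≈ 379.2 K.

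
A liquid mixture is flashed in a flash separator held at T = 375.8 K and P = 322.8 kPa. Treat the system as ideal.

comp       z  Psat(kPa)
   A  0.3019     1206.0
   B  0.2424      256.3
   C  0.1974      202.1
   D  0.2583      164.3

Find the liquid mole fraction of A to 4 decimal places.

Raoult's law: Kᵢ = Pᵢˢᵃᵗ/P = Pᵢˢᵃᵗ/322.8.
  K_A = 1206.0/322.8 = 3.736059, K_B = 256.3/322.8 = 0.793990, K_C = 202.1/322.8 = 0.626084, K_D = 164.3/322.8 = 0.508984
Rachford–Rice: g(ψ) = Σ zᵢ(Kᵢ−1)/(1+ψ(Kᵢ−1)) = 0.
Feasibility: ΣzᵢKᵢ = 1.5754, Σzᵢ/Kᵢ = 1.2089 — both > 1, two phases present.
Iterate (Newton) starting at ψ = 0.5:
  ψ = 0.5000: g = 0.03427, g' = -0.5670 → ψ = 0.5604
  ψ = 0.5604: g = 0.00124, g' = -0.5280 → ψ = 0.5628
Converged at ψ = 0.5628.
Compositions from xᵢ = zᵢ/(1+ψ(Kᵢ−1)), yᵢ = Kᵢxᵢ:
  A: x = 0.1189, y = 0.4441
  B: x = 0.2742, y = 0.2177
  C: x = 0.2500, y = 0.1565
  D: x = 0.3569, y = 0.1817

x_A = 0.1189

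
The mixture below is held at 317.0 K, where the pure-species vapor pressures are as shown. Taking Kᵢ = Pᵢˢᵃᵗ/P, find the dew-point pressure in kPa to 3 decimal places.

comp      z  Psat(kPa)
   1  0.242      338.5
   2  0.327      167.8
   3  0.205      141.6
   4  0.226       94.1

At the dew point ψ → 1, so Σzᵢ/Kᵢ = 1 with Kᵢ = Pᵢˢᵃᵗ/P ⇒ 1/P = Σzᵢ/Pᵢˢᵃᵗ.
1/P = 0.242/338.5 + 0.327/167.8 + 0.205/141.6 + 0.226/94.1 = 0.006513 ⇒ P = 153.537 kPa

Pdew = 153.537 kPa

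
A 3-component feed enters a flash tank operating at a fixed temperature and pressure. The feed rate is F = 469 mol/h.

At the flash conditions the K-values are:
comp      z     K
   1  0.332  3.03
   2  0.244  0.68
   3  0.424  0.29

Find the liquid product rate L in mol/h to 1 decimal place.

L = 353.6 mol/h

Let ψ = V/F and solve Σ zᵢ(Kᵢ−1)/(1+ψ(Kᵢ−1)) = 0.
Check two-phase: ΣzᵢKᵢ = 1.295 > 1 and Σzᵢ/Kᵢ = 1.930 > 1, so g(0) = 0.295 > 0 and g(1) = -0.930 < 0.
Newton–Raphson from ψ = 0.5:
  ψ = 0.500: g = -0.2252, g' = -0.886 → ψ = 0.246
Converged at ψ = 0.246.
Then V = ψ·F = 0.2460·469 = 115.4 mol/h and L = F − V = 353.6 mol/h.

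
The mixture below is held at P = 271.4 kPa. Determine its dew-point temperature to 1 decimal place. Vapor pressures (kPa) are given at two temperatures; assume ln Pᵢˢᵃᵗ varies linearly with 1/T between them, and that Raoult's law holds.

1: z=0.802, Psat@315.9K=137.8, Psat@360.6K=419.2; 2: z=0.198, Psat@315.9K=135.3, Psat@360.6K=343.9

Dew-point temperature: Σzᵢ·P/Pᵢˢᵃᵗ(T) = 1. Interpolate ln Pᵢˢᵃᵗ = aᵢ + bᵢ/T.
  T = 315.9 K: ΣzᵢP/Pᵢˢᵃᵗ = 1.9767
  T = 360.6 K: ΣzᵢP/Pᵢˢᵃᵗ = 0.6755
  T = 338.2 K: ΣzᵢP/Pᵢˢᵃᵗ = 1.1158
  T = 349.4 K: ΣzᵢP/Pᵢˢᵃᵗ = 0.8611
  T = 343.8 K: ΣzᵢP/Pᵢˢᵃᵗ = 0.9781
  T = 341.0 K: ΣzᵢP/Pᵢˢᵃᵗ = 1.0441
  T = 342.4 K: ΣzᵢP/Pᵢˢᵃᵗ = 1.0105
  T = 343.1 K: ΣzᵢP/Pᵢˢᵃᵗ = 0.9941
Interpolating between 342.4 K and 343.1 K gives T ≈ 342.8 K.

T = 342.8 K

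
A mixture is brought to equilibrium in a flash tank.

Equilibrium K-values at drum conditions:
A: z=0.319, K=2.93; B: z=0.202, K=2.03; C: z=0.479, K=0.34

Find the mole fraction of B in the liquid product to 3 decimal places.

Rachford–Rice: g(ψ) = Σ zᵢ(Kᵢ−1)/(1+ψ(Kᵢ−1)) = 0.
Check two-phase: ΣzᵢKᵢ = 1.508 > 1 and Σzᵢ/Kᵢ = 1.617 > 1, so g(0) = 0.508 > 0 and g(1) = -0.617 < 0.
Newton iteration, ψ⁰ = 0.5:
  ψ = 0.500: g = -0.0212, g' = -0.866 → ψ = 0.476
  ψ = 0.476: g = -0.0000, g' = -0.863 → ψ = 0.475
Converged at ψ = 0.475.
Compositions from xᵢ = zᵢ/(1+ψ(Kᵢ−1)), yᵢ = Kᵢxᵢ:
  A: x = 0.166, y = 0.487
  B: x = 0.136, y = 0.275
  C: x = 0.698, y = 0.237

x_B = 0.136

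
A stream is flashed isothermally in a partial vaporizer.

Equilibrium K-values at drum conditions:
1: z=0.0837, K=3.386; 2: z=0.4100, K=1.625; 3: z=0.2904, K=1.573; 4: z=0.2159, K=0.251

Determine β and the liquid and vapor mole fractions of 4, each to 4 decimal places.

β = 0.7419, x_4 = 0.4859, y_4 = 0.1220

Newton–Raphson from β = 0.5:
  β = 0.5000: g = 0.15712, g' = -0.5592 → β = 0.7810
  β = 0.7810: g = -0.03270, g' = -0.8790 → β = 0.7438
  β = 0.7438: g = -0.00151, g' = -0.8008 → β = 0.7419
Converged at β = 0.7419.
Compositions from xᵢ = zᵢ/(1+β(Kᵢ−1)), yᵢ = Kᵢxᵢ:
  1: x = 0.0302, y = 0.1023
  2: x = 0.2801, y = 0.4552
  3: x = 0.2038, y = 0.3205
  4: x = 0.4859, y = 0.1220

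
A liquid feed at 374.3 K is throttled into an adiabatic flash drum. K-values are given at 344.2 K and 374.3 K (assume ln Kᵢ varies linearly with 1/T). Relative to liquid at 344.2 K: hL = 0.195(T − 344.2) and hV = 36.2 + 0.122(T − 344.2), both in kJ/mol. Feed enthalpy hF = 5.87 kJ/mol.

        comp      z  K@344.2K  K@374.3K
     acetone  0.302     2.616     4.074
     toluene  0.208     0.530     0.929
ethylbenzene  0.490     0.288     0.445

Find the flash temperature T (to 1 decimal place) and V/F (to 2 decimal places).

T = 350.3 K, V/F = 0.13

Adiabatic flash: solve Rachford–Rice at each trial T, then check hF = ψ·hV(T) + (1−ψ)·hL(T).
  T = 344.2 K: K = (2.616, 0.530, 0.288), RR gives ψ = 0.040, H_out = 1.436 kJ/mol
  T = 374.3 K: K = (4.074, 0.929, 0.445), RR gives ψ = 0.465, H_out = 21.695 kJ/mol
  T = 359.2 K: K = (3.293, 0.709, 0.361), RR gives ψ = 0.252, H_out = 11.786 kJ/mol
  T = 351.7 K: K = (2.942, 0.615, 0.323), RR gives ψ = 0.150, H_out = 6.815 kJ/mol
  T = 347.9 K: K = (2.774, 0.571, 0.305), RR gives ψ = 0.096, H_out = 4.163 kJ/mol
  T = 349.8 K: K = (2.857, 0.593, 0.314), RR gives ψ = 0.123, H_out = 5.505 kJ/mol
Linear interpolation between T = 349.8 (H_out = 5.505) and T = 351.7 (H_out = 6.815) on hF = 5.87 gives T ≈ 350.3 K, at which ψ = 0.13.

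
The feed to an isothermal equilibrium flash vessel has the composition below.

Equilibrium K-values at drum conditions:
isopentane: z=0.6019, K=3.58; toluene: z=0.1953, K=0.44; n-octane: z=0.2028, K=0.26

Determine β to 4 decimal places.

β = 0.7527

Let β = V/F and solve Σ zᵢ(Kᵢ−1)/(1+β(Kᵢ−1)) = 0.
g(0) = ΣzᵢKᵢ − 1 = 1.2935 and g(1) = 1 − Σzᵢ/Kᵢ = -0.3920, so a root lies in (0, 1).
Newton iteration, β⁰ = 0.5:
  β = 0.5000: g = 0.28801, g' = -1.1619 → β = 0.7479
  β = 0.7479: g = 0.00586, g' = -1.2050 → β = 0.7527
Converged at β = 0.7527.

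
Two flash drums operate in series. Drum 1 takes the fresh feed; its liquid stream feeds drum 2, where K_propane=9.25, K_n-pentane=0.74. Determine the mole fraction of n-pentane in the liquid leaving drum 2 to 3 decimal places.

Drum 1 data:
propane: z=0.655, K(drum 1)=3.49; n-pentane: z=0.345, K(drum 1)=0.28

Drum 1:
Let ψ₁ = V/F and solve Σ zᵢ(Kᵢ−1)/(1+ψ₁(Kᵢ−1)) = 0.
Feasibility: ΣzᵢKᵢ = 2.383, Σzᵢ/Kᵢ = 1.420 — both > 1, two phases present.
Iterate (Newton) starting at ψ₁ = 0.5:
  ψ₁ = 0.500: g = 0.3384, g' = -1.242 → ψ₁ = 0.772
  ψ₁ = 0.772: g = -0.0016, g' = -1.383 → ψ₁ = 0.771
Converged at ψ₁ = 0.771.
Drum-1 compositions:
  propane: x = 0.224, y = 0.783
  n-pentane: x = 0.776, y = 0.217
Drum-2 feed = drum-1 liquid: z₂ = (0.2243, 0.7757).
Drum 2:
Binary case is linear: z₁(K₁−1)(1+ψ₂(K₂−1)) + z₂(K₂−1)(1+ψ₂(K₁−1)) = 0
⇒ ψ₂ = [z₁(K₁−1)+z₂(K₂−1)] / [−(K₁−1)(K₂−1)] = 1.6488/2.1450 = 0.769
  propane: x = 0.031, y = 0.283
  n-pentane: x = 0.969, y = 0.717

x_n-pentane (drum 2) = 0.969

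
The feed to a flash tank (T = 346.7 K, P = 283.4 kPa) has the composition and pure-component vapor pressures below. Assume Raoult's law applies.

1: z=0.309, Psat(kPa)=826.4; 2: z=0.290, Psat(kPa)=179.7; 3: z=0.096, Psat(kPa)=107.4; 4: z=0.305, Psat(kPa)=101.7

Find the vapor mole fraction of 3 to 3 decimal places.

Raoult's law: Kᵢ = Pᵢˢᵃᵗ/P = Pᵢˢᵃᵗ/283.4.
  K_1 = 826.4/283.4 = 2.91602, K_2 = 179.7/283.4 = 0.63409, K_3 = 107.4/283.4 = 0.37897, K_4 = 101.7/283.4 = 0.35886
Material balance + equilibrium reduce to Σ zᵢ(Kᵢ−1)/(1+ψ(Kᵢ−1)) = 0.
g(0) = ΣzᵢKᵢ − 1 = 0.231 and g(1) = 1 − Σzᵢ/Kᵢ = -0.667, so a root lies in (0, 1).
Newton iteration, ψ⁰ = 0.46:
  ψ = 0.460: g = -0.1737, g' = -0.701 → ψ = 0.212
  ψ = 0.212: g = 0.0107, g' = -0.836 → ψ = 0.225
Converged at ψ = 0.225.
Compositions from xᵢ = zᵢ/(1+ψ(Kᵢ−1)), yᵢ = Kᵢxᵢ:
  1: x = 0.216, y = 0.629
  2: x = 0.316, y = 0.200
  3: x = 0.112, y = 0.042
  4: x = 0.356, y = 0.128

y_3 = 0.042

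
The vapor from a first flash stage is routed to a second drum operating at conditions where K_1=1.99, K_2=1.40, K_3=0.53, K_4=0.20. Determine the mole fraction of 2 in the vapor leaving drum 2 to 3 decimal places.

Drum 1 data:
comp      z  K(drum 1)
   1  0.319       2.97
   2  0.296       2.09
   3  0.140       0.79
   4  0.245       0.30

Drum 1:
Rachford–Rice: g(ψ₁) = Σ zᵢ(Kᵢ−1)/(1+ψ₁(Kᵢ−1)) = 0.
g(0) = ΣzᵢKᵢ − 1 = 0.750 and g(1) = 1 − Σzᵢ/Kᵢ = -0.243, so a root lies in (0, 1).
Newton–Raphson from ψ₁ = 0.64:
  ψ₁ = 0.640: g = 0.1234, g' = -0.766 → ψ₁ = 0.801
  ψ₁ = 0.801: g = -0.0097, g' = -0.917 → ψ₁ = 0.790
Converged at ψ₁ = 0.790.
Drum-1 compositions:
  1: x = 0.125, y = 0.371
  2: x = 0.159, y = 0.332
  3: x = 0.168, y = 0.133
  4: x = 0.548, y = 0.165
Drum-2 feed = drum-1 vapor: z₂ = (0.3705, 0.3323, 0.1326, 0.1645).
Drum 2:
Iterate (Newton) starting at ψ₂ = 0.3:
  ψ₂ = 0.300: g = 0.1558, g' = -0.480 → ψ₂ = 0.624
  ψ₂ = 0.624: g = -0.0181, g' = -0.652 → ψ₂ = 0.597
  ψ₂ = 0.597: g = -0.0005, g' = -0.620 → ψ₂ = 0.596
Converged at ψ₂ = 0.596.
  1: x = 0.233, y = 0.464
  2: x = 0.268, y = 0.376
  3: x = 0.184, y = 0.098
  4: x = 0.314, y = 0.063

y_2 (drum 2) = 0.376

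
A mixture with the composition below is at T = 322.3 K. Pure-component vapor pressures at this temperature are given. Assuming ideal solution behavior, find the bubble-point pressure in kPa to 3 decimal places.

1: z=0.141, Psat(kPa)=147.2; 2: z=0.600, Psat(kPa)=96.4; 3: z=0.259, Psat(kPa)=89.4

Pbub = 101.750 kPa

At the bubble point ψ → 0, so ΣzᵢKᵢ = 1 with Kᵢ = Pᵢˢᵃᵗ/P ⇒ P = ΣzᵢPᵢˢᵃᵗ.
P = 0.141·147.2 + 0.600·96.4 + 0.259·89.4 = 101.750 kPa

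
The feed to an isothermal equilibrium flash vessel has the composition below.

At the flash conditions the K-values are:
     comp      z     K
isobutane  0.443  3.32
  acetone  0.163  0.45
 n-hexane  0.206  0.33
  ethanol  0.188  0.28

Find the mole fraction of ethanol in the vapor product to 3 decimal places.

Rachford–Rice: g(V/F) = Σ zᵢ(Kᵢ−1)/(1+V/F(Kᵢ−1)) = 0.
g(0) = ΣzᵢKᵢ − 1 = 0.665 and g(1) = 1 − Σzᵢ/Kᵢ = -0.791, so a root lies in (0, 1).
Newton iteration, V/F⁰ = 0.5:
  V/F = 0.500: g = -0.0669, g' = -1.052 → V/F = 0.436
  V/F = 0.436: g = 0.0003, g' = -1.066 → V/F = 0.437
Converged at V/F = 0.437.
Compositions from xᵢ = zᵢ/(1+V/F(Kᵢ−1)), yᵢ = Kᵢxᵢ:
  isobutane: x = 0.220, y = 0.731
  acetone: x = 0.215, y = 0.097
  n-hexane: x = 0.291, y = 0.096
  ethanol: x = 0.274, y = 0.077

y_ethanol = 0.077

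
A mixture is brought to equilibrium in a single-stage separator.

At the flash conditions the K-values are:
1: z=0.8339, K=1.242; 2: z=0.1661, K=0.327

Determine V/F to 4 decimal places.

V/F = 0.5527

Binary case is linear: z₁(K₁−1)(1+V/F(K₂−1)) + z₂(K₂−1)(1+V/F(K₁−1)) = 0
⇒ V/F = [z₁(K₁−1)+z₂(K₂−1)] / [−(K₁−1)(K₂−1)] = 0.09002/0.16287 = 0.5527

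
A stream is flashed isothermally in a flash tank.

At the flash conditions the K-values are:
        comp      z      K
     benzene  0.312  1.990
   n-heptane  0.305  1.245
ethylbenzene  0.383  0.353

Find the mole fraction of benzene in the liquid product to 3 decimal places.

Newton–Raphson from ψ = 0.5:
  ψ = 0.500: g = -0.0931, g' = -0.502 → ψ = 0.314
  ψ = 0.314: g = -0.0061, g' = -0.446 → ψ = 0.301
Converged at ψ = 0.301.
Compositions from xᵢ = zᵢ/(1+ψ(Kᵢ−1)), yᵢ = Kᵢxᵢ:
  benzene: x = 0.240, y = 0.478
  n-heptane: x = 0.284, y = 0.354
  ethylbenzene: x = 0.475, y = 0.168

x_benzene = 0.240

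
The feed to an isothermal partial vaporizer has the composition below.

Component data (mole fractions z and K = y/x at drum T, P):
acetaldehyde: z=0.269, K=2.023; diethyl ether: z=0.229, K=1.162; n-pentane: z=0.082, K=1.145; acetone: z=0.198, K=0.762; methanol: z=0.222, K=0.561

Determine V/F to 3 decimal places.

V/F = 0.735

Material balance + equilibrium reduce to Σ zᵢ(Kᵢ−1)/(1+V/F(Kᵢ−1)) = 0.
Check two-phase: ΣzᵢKᵢ = 1.180 > 1 and Σzᵢ/Kᵢ = 1.057 > 1, so g(0) = 0.180 > 0 and g(1) = -0.057 < 0.
Iterate (Newton) starting at V/F = 0.46:
  V/F = 0.460: g = 0.0578, g' = -0.218 → V/F = 0.725
  V/F = 0.725: g = 0.0021, g' = -0.207 → V/F = 0.735
Converged at V/F = 0.735.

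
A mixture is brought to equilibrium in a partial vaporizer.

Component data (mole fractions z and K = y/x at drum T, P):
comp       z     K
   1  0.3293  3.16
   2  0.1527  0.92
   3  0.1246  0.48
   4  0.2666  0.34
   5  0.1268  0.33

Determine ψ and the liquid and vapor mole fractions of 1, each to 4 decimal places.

Rachford–Rice: g(ψ) = Σ zᵢ(Kᵢ−1)/(1+ψ(Kᵢ−1)) = 0.
Check two-phase: ΣzᵢKᵢ = 1.3734 > 1 and Σzᵢ/Kᵢ = 1.6981 > 1, so g(0) = 0.3734 > 0 and g(1) = -0.6981 < 0.
Newton–Raphson from ψ = 0.5:
  ψ = 0.5000: g = -0.14869, g' = -0.8051 → ψ = 0.3153
  ψ = 0.3153: g = 0.00317, g' = -0.8696 → ψ = 0.3190
Converged at ψ = 0.3190.
Compositions from xᵢ = zᵢ/(1+ψ(Kᵢ−1)), yᵢ = Kᵢxᵢ:
  1: x = 0.1950, y = 0.6161
  2: x = 0.1567, y = 0.1442
  3: x = 0.1494, y = 0.0717
  4: x = 0.3377, y = 0.1148
  5: x = 0.1613, y = 0.0532

ψ = 0.3190, x_1 = 0.1950, y_1 = 0.6161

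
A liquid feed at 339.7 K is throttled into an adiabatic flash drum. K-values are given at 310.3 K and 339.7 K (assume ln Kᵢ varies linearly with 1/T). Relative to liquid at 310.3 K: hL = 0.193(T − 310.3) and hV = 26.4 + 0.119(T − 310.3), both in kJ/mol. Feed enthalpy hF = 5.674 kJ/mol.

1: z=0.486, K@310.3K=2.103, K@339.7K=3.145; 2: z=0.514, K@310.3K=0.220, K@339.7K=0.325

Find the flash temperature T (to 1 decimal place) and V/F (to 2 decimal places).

Adiabatic flash: solve Rachford–Rice at each trial T, then check hF = ψ·hV(T) + (1−ψ)·hL(T).
  T = 310.3 K: K = (2.103, 0.220), RR gives ψ = 0.157, H_out = 4.147 kJ/mol
  T = 339.7 K: K = (3.145, 0.325), RR gives ψ = 0.480, H_out = 17.311 kJ/mol
  T = 325.0 K: K = (2.595, 0.270), RR gives ψ = 0.343, H_out = 11.528 kJ/mol
  T = 317.6 K: K = (2.340, 0.244), RR gives ψ = 0.259, H_out = 8.116 kJ/mol
  T = 314.0 K: K = (2.221, 0.232), RR gives ψ = 0.212, H_out = 6.253 kJ/mol
  T = 312.1 K: K = (2.160, 0.226), RR gives ψ = 0.185, H_out = 5.199 kJ/mol
  T = 313.1 K: K = (2.192, 0.229), RR gives ψ = 0.199, H_out = 5.760 kJ/mol
Linear interpolation between T = 312.1 (H_out = 5.199) and T = 313.1 (H_out = 5.760) on hF = 5.674 gives T ≈ 312.9 K, at which ψ = 0.20.

T = 312.9 K, V/F = 0.20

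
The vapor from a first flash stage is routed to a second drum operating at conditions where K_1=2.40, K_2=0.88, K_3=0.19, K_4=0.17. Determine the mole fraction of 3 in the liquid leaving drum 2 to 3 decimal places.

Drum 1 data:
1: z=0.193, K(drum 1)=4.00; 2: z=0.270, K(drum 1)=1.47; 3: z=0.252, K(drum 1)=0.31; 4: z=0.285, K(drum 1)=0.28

x_3 (drum 2) = 0.179

Drum 1:
Newton–Raphson from ψ₁ = 0.5:
  ψ₁ = 0.500: g = -0.2517, g' = -0.957 → ψ₁ = 0.237
  ψ₁ = 0.237: g = -0.0028, g' = -1.028 → ψ₁ = 0.234
Converged at ψ₁ = 0.234.
Drum-1 compositions:
  1: x = 0.113, y = 0.453
  2: x = 0.243, y = 0.358
  3: x = 0.301, y = 0.093
  4: x = 0.343, y = 0.096
Drum-2 feed = drum-1 vapor: z₂ = (0.4533, 0.3575, 0.0932, 0.0960).
Drum 2:
Rachford–Rice: g(ψ₂) = Σ zᵢ(Kᵢ−1)/(1+ψ₂(Kᵢ−1)) = 0.
g(0) = ΣzᵢKᵢ − 1 = 0.437 and g(1) = 1 − Σzᵢ/Kᵢ = -0.650, so a root lies in (0, 1).
Iterate (Newton) starting at ψ₂ = 0.5:
  ψ₂ = 0.500: g = 0.0646, g' = -0.679 → ψ₂ = 0.595
  ψ₂ = 0.595: g = -0.0032, g' = -0.756 → ψ₂ = 0.591
Converged at ψ₂ = 0.591.
  1: x = 0.248, y = 0.595
  2: x = 0.385, y = 0.339
  3: x = 0.179, y = 0.034
  4: x = 0.188, y = 0.032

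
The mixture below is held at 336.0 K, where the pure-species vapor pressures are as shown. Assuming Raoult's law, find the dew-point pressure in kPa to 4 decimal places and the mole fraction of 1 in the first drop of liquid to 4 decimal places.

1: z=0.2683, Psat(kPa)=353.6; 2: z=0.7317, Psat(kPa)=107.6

Pdew = 132.2935 kPa, x_1 = 0.1004

At the dew point ψ → 1, so Σzᵢ/Kᵢ = 1 with Kᵢ = Pᵢˢᵃᵗ/P ⇒ 1/P = Σzᵢ/Pᵢˢᵃᵗ.
1/P = 0.2683/353.6 + 0.7317/107.6 = 0.0075590 ⇒ P = 132.2935 kPa
xᵢ = zᵢP/Pᵢˢᵃᵗ ⇒ x_1 = 0.2683·132.2935/353.6 = 0.1004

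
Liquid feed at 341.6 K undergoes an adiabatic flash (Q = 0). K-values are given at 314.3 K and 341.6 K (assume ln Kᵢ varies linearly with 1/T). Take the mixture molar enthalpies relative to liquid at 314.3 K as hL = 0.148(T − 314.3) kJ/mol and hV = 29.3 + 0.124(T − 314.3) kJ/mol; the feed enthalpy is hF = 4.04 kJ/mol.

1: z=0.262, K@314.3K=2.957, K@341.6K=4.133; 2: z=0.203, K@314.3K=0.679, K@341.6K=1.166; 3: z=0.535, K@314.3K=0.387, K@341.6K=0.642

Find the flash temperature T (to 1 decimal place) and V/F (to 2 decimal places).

T = 315.5 K, V/F = 0.13

Adiabatic flash: solve Rachford–Rice at each trial T, then check hF = ψ·hV(T) + (1−ψ)·hL(T).
  T = 314.3 K: K = (2.957, 0.679, 0.387), RR gives ψ = 0.113, H_out = 3.308 kJ/mol
  T = 341.6 K: K = (4.133, 1.166, 0.642), RR gives ψ = 0.787, H_out = 26.583 kJ/mol
  T = 328.0 K: K = (3.522, 0.901, 0.504), RR gives ψ = 0.364, H_out = 12.572 kJ/mol
  T = 321.1 K: K = (3.231, 0.784, 0.443), RR gives ψ = 0.228, H_out = 7.636 kJ/mol
  T = 317.7 K: K = (3.093, 0.730, 0.414), RR gives ψ = 0.169, H_out = 5.431 kJ/mol
  T = 316.0 K: K = (3.024, 0.704, 0.400), RR gives ψ = 0.140, H_out = 4.362 kJ/mol
Linear interpolation between T = 314.3 (H_out = 3.308) and T = 316.0 (H_out = 4.362) on hF = 4.04 gives T ≈ 315.5 K, at which ψ = 0.13.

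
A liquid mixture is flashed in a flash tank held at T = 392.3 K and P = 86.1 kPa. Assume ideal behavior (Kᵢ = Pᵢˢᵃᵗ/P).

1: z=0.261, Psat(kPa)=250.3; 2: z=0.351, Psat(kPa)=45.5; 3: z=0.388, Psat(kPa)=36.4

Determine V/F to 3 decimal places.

V/F = 0.107

Raoult's law: Kᵢ = Pᵢˢᵃᵗ/P = Pᵢˢᵃᵗ/86.1.
  K_1 = 250.3/86.1 = 2.90708, K_2 = 45.5/86.1 = 0.52846, K_3 = 36.4/86.1 = 0.42276
Rachford–Rice: g(V/F) = Σ zᵢ(Kᵢ−1)/(1+V/F(Kᵢ−1)) = 0.
Check two-phase: ΣzᵢKᵢ = 1.108 > 1 and Σzᵢ/Kᵢ = 1.672 > 1, so g(0) = 0.108 > 0 and g(1) = -0.672 < 0.
Newton iteration, V/F⁰ = 0.39:
  V/F = 0.390: g = -0.2064, g' = -0.645 → V/F = 0.070
  V/F = 0.070: g = 0.0347, g' = -0.963 → V/F = 0.106
  V/F = 0.106: g = 0.0014, g' = -0.890 → V/F = 0.107
Converged at V/F = 0.107.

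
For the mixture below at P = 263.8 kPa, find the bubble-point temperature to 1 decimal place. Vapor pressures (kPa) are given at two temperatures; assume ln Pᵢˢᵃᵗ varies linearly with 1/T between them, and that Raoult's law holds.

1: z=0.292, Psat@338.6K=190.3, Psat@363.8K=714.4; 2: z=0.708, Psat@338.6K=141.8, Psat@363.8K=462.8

T = 348.9 K

Bubble-point temperature: ΣzᵢPᵢˢᵃᵗ(T) = P. Interpolate ln Pᵢˢᵃᵗ = aᵢ + bᵢ/T.
  T = 338.6 K: ΣzᵢPᵢˢᵃᵗ = 155.96 kPa
  T = 363.8 K: ΣzᵢPᵢˢᵃᵗ = 536.27 kPa
  T = 351.2 K: ΣzᵢPᵢˢᵃᵗ = 295.51 kPa
  T = 344.9 K: ΣzᵢPᵢˢᵃᵗ = 215.91 kPa
  T = 348.0 K: ΣzᵢPᵢˢᵃᵗ = 252.31 kPa
  T = 349.6 K: ΣzᵢPᵢˢᵃᵗ = 273.15 kPa
Interpolating between 348.0 K and 349.6 K gives T ≈ 348.9 K.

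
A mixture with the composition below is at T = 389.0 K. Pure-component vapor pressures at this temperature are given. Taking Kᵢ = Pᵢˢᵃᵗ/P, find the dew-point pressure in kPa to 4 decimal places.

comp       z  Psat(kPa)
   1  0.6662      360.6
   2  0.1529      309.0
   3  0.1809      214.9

At the dew point ψ → 1, so Σzᵢ/Kᵢ = 1 with Kᵢ = Pᵢˢᵃᵗ/P ⇒ 1/P = Σzᵢ/Pᵢˢᵃᵗ.
1/P = 0.6662/360.6 + 0.1529/309.0 + 0.1809/214.9 = 0.0031841 ⇒ P = 314.0619 kPa

Pdew = 314.0619 kPa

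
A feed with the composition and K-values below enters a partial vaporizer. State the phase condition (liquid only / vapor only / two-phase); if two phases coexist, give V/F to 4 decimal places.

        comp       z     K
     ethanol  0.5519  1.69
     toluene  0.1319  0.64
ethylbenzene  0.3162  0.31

ΣzᵢKᵢ = 1.1151; Σzᵢ/Kᵢ = 1.5527.
Both exceed 1, so a two-phase solution exists.
Iterate (Newton) starting at ψ = 0.5:
  ψ = 0.5000: g = -0.10787, g' = -0.5216 → ψ = 0.2932
  ψ = 0.2932: g = -0.00986, g' = -0.4397 → ψ = 0.2708
  ψ = 0.2708: g = -0.00005, g' = -0.4352 → ψ = 0.2706
Converged at ψ = 0.2706.

two-phase, V/F = 0.2706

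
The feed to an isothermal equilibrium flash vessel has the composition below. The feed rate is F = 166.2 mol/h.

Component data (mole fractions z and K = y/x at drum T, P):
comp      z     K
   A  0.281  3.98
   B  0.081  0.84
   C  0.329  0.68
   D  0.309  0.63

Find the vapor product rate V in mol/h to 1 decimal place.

Let ψ = V/F and solve Σ zᵢ(Kᵢ−1)/(1+ψ(Kᵢ−1)) = 0.
Check two-phase: ΣzᵢKᵢ = 1.605 > 1 and Σzᵢ/Kᵢ = 1.141 > 1, so g(0) = 0.605 > 0 and g(1) = -0.141 < 0.
Iterate (Newton) starting at ψ = 0.5:
  ψ = 0.500: g = 0.0566, g' = -0.516 → ψ = 0.610
  ψ = 0.610: g = 0.0045, g' = -0.440 → ψ = 0.620
Converged at ψ = 0.620.
Then V = ψ·F = 0.6199·166.2 = 103.0 mol/h and L = F − V = 63.2 mol/h.

V = 103.0 mol/h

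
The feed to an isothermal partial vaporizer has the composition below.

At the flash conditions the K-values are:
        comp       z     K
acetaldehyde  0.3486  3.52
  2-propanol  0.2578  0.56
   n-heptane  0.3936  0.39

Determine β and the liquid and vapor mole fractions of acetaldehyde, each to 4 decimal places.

Material balance + equilibrium reduce to Σ zᵢ(Kᵢ−1)/(1+β(Kᵢ−1)) = 0.
g(0) = ΣzᵢKᵢ − 1 = 0.5249 and g(1) = 1 − Σzᵢ/Kᵢ = -0.5686, so a root lies in (0, 1).
Iterate (Newton) starting at β = 0.43:
  β = 0.4300: g = -0.04375, g' = -0.8550 → β = 0.3788
  β = 0.3788: g = 0.00106, g' = -0.8990 → β = 0.3800
Converged at β = 0.3800.
Compositions from xᵢ = zᵢ/(1+β(Kᵢ−1)), yᵢ = Kᵢxᵢ:
  acetaldehyde: x = 0.1781, y = 0.6268
  2-propanol: x = 0.3096, y = 0.1734
  n-heptane: x = 0.5124, y = 0.1998

β = 0.3800, x_acetaldehyde = 0.1781, y_acetaldehyde = 0.6268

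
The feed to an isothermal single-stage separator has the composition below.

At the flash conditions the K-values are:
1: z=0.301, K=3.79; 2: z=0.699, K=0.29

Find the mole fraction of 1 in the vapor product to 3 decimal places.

y_1 = 0.769

Material balance + equilibrium reduce to Σ zᵢ(Kᵢ−1)/(1+ψ(Kᵢ−1)) = 0.
g(0) = ΣzᵢKᵢ − 1 = 0.344 and g(1) = 1 − Σzᵢ/Kᵢ = -1.490, so a root lies in (0, 1).
Binary case is linear: z₁(K₁−1)(1+ψ(K₂−1)) + z₂(K₂−1)(1+ψ(K₁−1)) = 0
⇒ ψ = [z₁(K₁−1)+z₂(K₂−1)] / [−(K₁−1)(K₂−1)] = 0.3435/1.9809 = 0.173
Compositions from xᵢ = zᵢ/(1+ψ(Kᵢ−1)), yᵢ = Kᵢxᵢ:
  1: x = 0.203, y = 0.769
  2: x = 0.797, y = 0.231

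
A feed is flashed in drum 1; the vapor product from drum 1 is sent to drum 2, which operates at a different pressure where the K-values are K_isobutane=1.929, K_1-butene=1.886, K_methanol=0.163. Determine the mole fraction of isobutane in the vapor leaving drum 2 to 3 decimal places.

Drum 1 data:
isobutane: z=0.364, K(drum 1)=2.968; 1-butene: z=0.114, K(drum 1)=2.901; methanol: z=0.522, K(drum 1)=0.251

y_isobutane (drum 2) = 0.698

Drum 1:
Let ψ₁ = V/F and solve Σ zᵢ(Kᵢ−1)/(1+ψ₁(Kᵢ−1)) = 0.
g(0) = ΣzᵢKᵢ − 1 = 0.542 and g(1) = 1 − Σzᵢ/Kᵢ = -1.242, so a root lies in (0, 1).
Iterate (Newton) starting at ψ₁ = 0.5:
  ψ₁ = 0.500: g = -0.1529, g' = -1.215 → ψ₁ = 0.374
  ψ₁ = 0.374: g = -0.0040, g' = -1.174 → ψ₁ = 0.371
Converged at ψ₁ = 0.371.
Drum-1 compositions:
  isobutane: x = 0.210, y = 0.625
  1-butene: x = 0.067, y = 0.194
  methanol: x = 0.723, y = 0.181
Drum-2 feed = drum-1 vapor: z₂ = (0.6246, 0.1940, 0.1814).
Drum 2:
Material balance + equilibrium reduce to Σ zᵢ(Kᵢ−1)/(1+ψ₂(Kᵢ−1)) = 0.
g(0) = ΣzᵢKᵢ − 1 = 0.600 and g(1) = 1 − Σzᵢ/Kᵢ = -0.539, so a root lies in (0, 1).
Newton–Raphson from ψ₂ = 0.34:
  ψ₂ = 0.340: g = 0.3608, g' = -0.650 → ψ₂ = 0.896
  ψ₂ = 0.896: g = -0.1937, g' = -2.234 → ψ₂ = 0.809
  ψ₂ = 0.809: g = -0.0386, g' = -1.446 → ψ₂ = 0.782
  ψ₂ = 0.782: g = -0.0020, g' = -1.299 → ψ₂ = 0.781
Converged at ψ₂ = 0.781.
  isobutane: x = 0.362, y = 0.698
  1-butene: x = 0.115, y = 0.216
  methanol: x = 0.523, y = 0.085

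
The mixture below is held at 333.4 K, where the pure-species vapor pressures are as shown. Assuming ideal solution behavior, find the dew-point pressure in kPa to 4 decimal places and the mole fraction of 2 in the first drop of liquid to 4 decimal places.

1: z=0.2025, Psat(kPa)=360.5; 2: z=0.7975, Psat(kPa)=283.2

At the dew point ψ → 1, so Σzᵢ/Kᵢ = 1 with Kᵢ = Pᵢˢᵃᵗ/P ⇒ 1/P = Σzᵢ/Pᵢˢᵃᵗ.
1/P = 0.2025/360.5 + 0.7975/283.2 = 0.0033778 ⇒ P = 296.0550 kPa
xᵢ = zᵢP/Pᵢˢᵃᵗ ⇒ x_2 = 0.7975·296.0550/283.2 = 0.8337

Pdew = 296.0550 kPa, x_2 = 0.8337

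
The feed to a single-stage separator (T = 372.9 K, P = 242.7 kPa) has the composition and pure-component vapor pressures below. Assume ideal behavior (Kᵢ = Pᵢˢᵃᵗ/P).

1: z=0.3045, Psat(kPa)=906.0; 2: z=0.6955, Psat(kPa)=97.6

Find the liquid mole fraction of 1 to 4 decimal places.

x_1 = 0.1795

Raoult's law: Kᵢ = Pᵢˢᵃᵗ/P = Pᵢˢᵃᵗ/242.7.
  K_1 = 906.0/242.7 = 3.733004, K_2 = 97.6/242.7 = 0.402143
Let ψ = V/F and solve Σ zᵢ(Kᵢ−1)/(1+ψ(Kᵢ−1)) = 0.
Check two-phase: ΣzᵢKᵢ = 1.4164 > 1 and Σzᵢ/Kᵢ = 1.8111 > 1, so g(0) = 0.4164 > 0 and g(1) = -0.8111 < 0.
Binary case is linear: z₁(K₁−1)(1+ψ(K₂−1)) + z₂(K₂−1)(1+ψ(K₁−1)) = 0
⇒ ψ = [z₁(K₁−1)+z₂(K₂−1)] / [−(K₁−1)(K₂−1)] = 0.41639/1.63395 = 0.2548
Compositions from xᵢ = zᵢ/(1+ψ(Kᵢ−1)), yᵢ = Kᵢxᵢ:
  1: x = 0.1795, y = 0.6700
  2: x = 0.8205, y = 0.3300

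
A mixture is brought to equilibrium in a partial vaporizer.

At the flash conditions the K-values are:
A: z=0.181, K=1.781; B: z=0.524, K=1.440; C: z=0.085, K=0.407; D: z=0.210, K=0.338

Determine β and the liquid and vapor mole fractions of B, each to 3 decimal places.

Let β = V/F and solve Σ zᵢ(Kᵢ−1)/(1+β(Kᵢ−1)) = 0.
g(0) = ΣzᵢKᵢ − 1 = 0.182 and g(1) = 1 − Σzᵢ/Kᵢ = -0.296, so a root lies in (0, 1).
Newton iteration, β⁰ = 0.5:
  β = 0.500: g = 0.0112, g' = -0.391 → β = 0.529
  β = 0.529: g = -0.0002, g' = -0.403 → β = 0.528
Converged at β = 0.528.
Compositions from xᵢ = zᵢ/(1+β(Kᵢ−1)), yᵢ = Kᵢxᵢ:
  A: x = 0.128, y = 0.228
  B: x = 0.425, y = 0.612
  C: x = 0.124, y = 0.050
  D: x = 0.323, y = 0.109

β = 0.528, x_B = 0.425, y_B = 0.612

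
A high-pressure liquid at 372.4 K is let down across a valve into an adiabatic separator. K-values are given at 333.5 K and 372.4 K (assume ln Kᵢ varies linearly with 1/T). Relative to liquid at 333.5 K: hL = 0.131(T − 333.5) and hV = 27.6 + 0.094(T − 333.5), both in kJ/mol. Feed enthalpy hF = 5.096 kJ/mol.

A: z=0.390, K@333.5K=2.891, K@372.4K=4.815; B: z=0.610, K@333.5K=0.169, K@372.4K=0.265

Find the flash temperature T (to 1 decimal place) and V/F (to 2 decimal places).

Adiabatic flash: solve Rachford–Rice at each trial T, then check hF = ψ·hV(T) + (1−ψ)·hL(T).
  T = 333.5 K: K = (2.891, 0.169), RR gives ψ = 0.147, H_out = 4.050 kJ/mol
  T = 372.4 K: K = (4.815, 0.265), RR gives ψ = 0.371, H_out = 14.794 kJ/mol
  T = 352.9 K: K = (3.781, 0.214), RR gives ψ = 0.277, H_out = 9.986 kJ/mol
  T = 343.2 K: K = (3.319, 0.191), RR gives ψ = 0.219, H_out = 7.235 kJ/mol
  T = 338.4 K: K = (3.103, 0.180), RR gives ψ = 0.185, H_out = 5.727 kJ/mol
  T = 335.9 K: K = (2.994, 0.174), RR gives ψ = 0.166, H_out = 4.891 kJ/mol
  T = 337.1 K: K = (3.046, 0.177), RR gives ψ = 0.176, H_out = 5.297 kJ/mol
Linear interpolation between T = 335.9 (H_out = 4.891) and T = 337.1 (H_out = 5.297) on hF = 5.096 gives T ≈ 336.5 K, at which ψ = 0.17.

T = 336.5 K, V/F = 0.17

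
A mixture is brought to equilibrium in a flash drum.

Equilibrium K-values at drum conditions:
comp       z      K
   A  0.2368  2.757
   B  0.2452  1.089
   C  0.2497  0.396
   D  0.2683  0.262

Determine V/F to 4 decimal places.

V/F = 0.1015

Rachford–Rice: g(V/F) = Σ zᵢ(Kᵢ−1)/(1+V/F(Kᵢ−1)) = 0.
g(0) = ΣzᵢKᵢ − 1 = 0.0891 and g(1) = 1 − Σzᵢ/Kᵢ = -0.9657, so a root lies in (0, 1).
Newton–Raphson from V/F = 0.5:
  V/F = 0.5000: g = -0.28749, g' = -0.7629 → V/F = 0.1232
  V/F = 0.1232: g = -0.01712, g' = -0.7791 → V/F = 0.1012
  V/F = 0.1012: g = 0.00025, g' = -0.8029 → V/F = 0.1015
Converged at V/F = 0.1015.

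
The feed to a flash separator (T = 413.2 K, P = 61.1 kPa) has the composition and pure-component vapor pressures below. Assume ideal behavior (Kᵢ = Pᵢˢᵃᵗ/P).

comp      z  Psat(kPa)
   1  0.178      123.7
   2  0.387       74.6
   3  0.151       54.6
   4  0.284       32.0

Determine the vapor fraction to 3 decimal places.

ψ = 0.515

Raoult's law: Kᵢ = Pᵢˢᵃᵗ/P = Pᵢˢᵃᵗ/61.1.
  K_1 = 123.7/61.1 = 2.02455, K_2 = 74.6/61.1 = 1.22095, K_3 = 54.6/61.1 = 0.89362, K_4 = 32.0/61.1 = 0.52373
Newton–Raphson from ψ = 0.5:
  ψ = 0.500: g = 0.0031, g' = -0.210 → ψ = 0.515
Converged at ψ = 0.515.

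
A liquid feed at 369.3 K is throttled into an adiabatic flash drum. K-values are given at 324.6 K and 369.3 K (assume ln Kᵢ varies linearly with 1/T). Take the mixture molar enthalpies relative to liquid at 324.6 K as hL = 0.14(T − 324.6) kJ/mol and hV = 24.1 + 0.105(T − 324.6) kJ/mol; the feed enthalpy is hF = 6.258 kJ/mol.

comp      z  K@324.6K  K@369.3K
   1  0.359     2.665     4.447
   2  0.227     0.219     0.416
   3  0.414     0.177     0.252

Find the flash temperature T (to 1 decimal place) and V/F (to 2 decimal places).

T = 339.7 K, V/F = 0.18

Adiabatic flash: solve Rachford–Rice at each trial T, then check hF = ψ·hV(T) + (1−ψ)·hL(T).
  T = 324.6 K: K = (2.665, 0.219, 0.177), RR gives ψ = 0.059, H_out = 1.428 kJ/mol
  T = 369.3 K: K = (4.447, 0.416, 0.252), RR gives ψ = 0.332, H_out = 13.750 kJ/mol
  T = 347.0 K: K = (3.502, 0.308, 0.214), RR gives ψ = 0.220, H_out = 8.274 kJ/mol
  T = 335.8 K: K = (3.069, 0.261, 0.195), RR gives ψ = 0.149, H_out = 5.112 kJ/mol
  T = 341.4 K: K = (3.282, 0.284, 0.204), RR gives ψ = 0.187, H_out = 6.742 kJ/mol
  T = 338.6 K: K = (3.174, 0.273, 0.200), RR gives ψ = 0.169, H_out = 5.941 kJ/mol
  T = 340.0 K: K = (3.228, 0.278, 0.202), RR gives ψ = 0.178, H_out = 6.345 kJ/mol
Linear interpolation between T = 338.6 (H_out = 5.941) and T = 340.0 (H_out = 6.345) on hF = 6.258 gives T ≈ 339.7 K, at which ψ = 0.18.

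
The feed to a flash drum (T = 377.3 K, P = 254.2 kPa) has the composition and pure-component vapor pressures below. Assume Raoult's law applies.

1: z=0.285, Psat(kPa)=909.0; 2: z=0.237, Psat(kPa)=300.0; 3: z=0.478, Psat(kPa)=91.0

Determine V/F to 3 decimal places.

Raoult's law: Kᵢ = Pᵢˢᵃᵗ/P = Pᵢˢᵃᵗ/254.2.
  K_1 = 909.0/254.2 = 3.57592, K_2 = 300.0/254.2 = 1.18017, K_3 = 91.0/254.2 = 0.35799
Material balance + equilibrium reduce to Σ zᵢ(Kᵢ−1)/(1+V/F(Kᵢ−1)) = 0.
Check two-phase: ΣzᵢKᵢ = 1.470 > 1 and Σzᵢ/Kᵢ = 1.616 > 1, so g(0) = 0.470 > 0 and g(1) = -0.616 < 0.
Newton–Raphson from V/F = 0.5:
  V/F = 0.500: g = -0.0919, g' = -0.795 → V/F = 0.384
  V/F = 0.384: g = 0.0014, g' = -0.831 → V/F = 0.386
Converged at V/F = 0.386.

V/F = 0.386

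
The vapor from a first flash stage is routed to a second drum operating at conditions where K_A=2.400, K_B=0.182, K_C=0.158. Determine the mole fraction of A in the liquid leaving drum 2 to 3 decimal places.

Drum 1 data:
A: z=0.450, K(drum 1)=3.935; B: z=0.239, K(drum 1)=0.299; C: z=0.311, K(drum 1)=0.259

x_A (drum 2) = 0.373

Drum 1:
Let ψ₁ = V/F and solve Σ zᵢ(Kᵢ−1)/(1+ψ₁(Kᵢ−1)) = 0.
Feasibility: ΣzᵢKᵢ = 1.923, Σzᵢ/Kᵢ = 2.114 — both > 1, two phases present.
Iterate (Newton) starting at ψ₁ = 0.5:
  ψ₁ = 0.500: g = -0.0888, g' = -1.346 → ψ₁ = 0.434
Converged at ψ₁ = 0.434.
Drum-1 compositions:
  A: x = 0.198, y = 0.778
  B: x = 0.344, y = 0.103
  C: x = 0.459, y = 0.119
Drum-2 feed = drum-1 vapor: z₂ = (0.7785, 0.1027, 0.1188).
Drum 2:
Newton–Raphson from ψ₂ = 0.5:
  ψ₂ = 0.500: g = 0.3262, g' = -0.976 → ψ₂ = 0.834
  ψ₂ = 0.834: g = -0.0979, g' = -1.957 → ψ₂ = 0.784
  ψ₂ = 0.784: g = -0.0093, g' = -1.611 → ψ₂ = 0.778
Converged at ψ₂ = 0.778.
  A: x = 0.373, y = 0.894
  B: x = 0.283, y = 0.051
  C: x = 0.345, y = 0.054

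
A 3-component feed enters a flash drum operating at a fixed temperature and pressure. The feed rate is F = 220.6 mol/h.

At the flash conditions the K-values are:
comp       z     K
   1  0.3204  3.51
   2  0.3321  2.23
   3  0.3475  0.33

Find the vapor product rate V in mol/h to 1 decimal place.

Let β = V/F and solve Σ zᵢ(Kᵢ−1)/(1+β(Kᵢ−1)) = 0.
Check two-phase: ΣzᵢKᵢ = 1.9799 > 1 and Σzᵢ/Kᵢ = 1.2932 > 1, so g(0) = 0.9799 > 0 and g(1) = -0.2932 < 0.
Iterate (Newton) starting at β = 0.35:
  β = 0.3500: g = 0.40951, g' = -1.0838 → β = 0.7279
  β = 0.7279: g = 0.04556, g' = -0.9868 → β = 0.7740
  β = 0.7740: g = -0.00112, g' = -1.0381 → β = 0.7730
Converged at β = 0.7730.
Then V = β·F = 0.7730·220.6 = 170.5 mol/h and L = F − V = 50.1 mol/h.

V = 170.5 mol/h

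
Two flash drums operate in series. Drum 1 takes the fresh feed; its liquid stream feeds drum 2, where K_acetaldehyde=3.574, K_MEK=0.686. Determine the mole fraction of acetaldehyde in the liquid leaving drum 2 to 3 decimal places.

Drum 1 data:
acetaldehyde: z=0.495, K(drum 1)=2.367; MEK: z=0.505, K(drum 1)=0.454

x_acetaldehyde (drum 2) = 0.109

Drum 1:
Material balance + equilibrium reduce to Σ zᵢ(Kᵢ−1)/(1+ψ₁(Kᵢ−1)) = 0.
Check two-phase: ΣzᵢKᵢ = 1.401 > 1 and Σzᵢ/Kᵢ = 1.321 > 1, so g(0) = 0.401 > 0 and g(1) = -0.321 < 0.
Binary case is linear: z₁(K₁−1)(1+ψ₁(K₂−1)) + z₂(K₂−1)(1+ψ₁(K₁−1)) = 0
⇒ ψ₁ = [z₁(K₁−1)+z₂(K₂−1)] / [−(K₁−1)(K₂−1)] = 0.4009/0.7464 = 0.537
Drum-1 compositions:
  acetaldehyde: x = 0.285, y = 0.676
  MEK: x = 0.715, y = 0.324
Drum-2 feed = drum-1 liquid: z₂ = (0.2854, 0.7146).
Drum 2:
Iterate (Newton) starting at ψ₂ = 0.5:
  ψ₂ = 0.500: g = 0.0551, g' = -0.461 → ψ₂ = 0.620
  ψ₂ = 0.620: g = 0.0046, g' = -0.389 → ψ₂ = 0.631
Converged at ψ₂ = 0.631.
  acetaldehyde: x = 0.109, y = 0.389
  MEK: x = 0.891, y = 0.611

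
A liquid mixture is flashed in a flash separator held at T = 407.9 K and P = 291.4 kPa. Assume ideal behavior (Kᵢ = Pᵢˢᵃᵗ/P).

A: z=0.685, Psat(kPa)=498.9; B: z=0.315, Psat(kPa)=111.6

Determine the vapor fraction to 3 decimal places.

ψ = 0.668

Raoult's law: Kᵢ = Pᵢˢᵃᵗ/P = Pᵢˢᵃᵗ/291.4.
  K_A = 498.9/291.4 = 1.71208, K_B = 111.6/291.4 = 0.38298
Let ψ = V/F and solve Σ zᵢ(Kᵢ−1)/(1+ψ(Kᵢ−1)) = 0.
Check two-phase: ΣzᵢKᵢ = 1.293 > 1 and Σzᵢ/Kᵢ = 1.223 > 1, so g(0) = 0.293 > 0 and g(1) = -0.223 < 0.
Newton iteration, ψ⁰ = 0.5:
  ψ = 0.500: g = 0.0786, g' = -0.440 → ψ = 0.679
  ψ = 0.679: g = -0.0056, g' = -0.513 → ψ = 0.668
Converged at ψ = 0.668.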